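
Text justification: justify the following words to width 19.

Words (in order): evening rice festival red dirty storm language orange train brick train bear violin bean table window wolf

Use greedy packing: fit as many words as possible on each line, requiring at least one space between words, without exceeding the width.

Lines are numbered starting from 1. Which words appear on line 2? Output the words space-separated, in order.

Line 1: ['evening', 'rice'] (min_width=12, slack=7)
Line 2: ['festival', 'red', 'dirty'] (min_width=18, slack=1)
Line 3: ['storm', 'language'] (min_width=14, slack=5)
Line 4: ['orange', 'train', 'brick'] (min_width=18, slack=1)
Line 5: ['train', 'bear', 'violin'] (min_width=17, slack=2)
Line 6: ['bean', 'table', 'window'] (min_width=17, slack=2)
Line 7: ['wolf'] (min_width=4, slack=15)

Answer: festival red dirty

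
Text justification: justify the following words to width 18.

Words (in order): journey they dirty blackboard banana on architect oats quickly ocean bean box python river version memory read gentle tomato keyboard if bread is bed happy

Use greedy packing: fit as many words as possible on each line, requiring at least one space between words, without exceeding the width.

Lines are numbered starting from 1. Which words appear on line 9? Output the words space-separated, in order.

Line 1: ['journey', 'they', 'dirty'] (min_width=18, slack=0)
Line 2: ['blackboard', 'banana'] (min_width=17, slack=1)
Line 3: ['on', 'architect', 'oats'] (min_width=17, slack=1)
Line 4: ['quickly', 'ocean', 'bean'] (min_width=18, slack=0)
Line 5: ['box', 'python', 'river'] (min_width=16, slack=2)
Line 6: ['version', 'memory'] (min_width=14, slack=4)
Line 7: ['read', 'gentle', 'tomato'] (min_width=18, slack=0)
Line 8: ['keyboard', 'if', 'bread'] (min_width=17, slack=1)
Line 9: ['is', 'bed', 'happy'] (min_width=12, slack=6)

Answer: is bed happy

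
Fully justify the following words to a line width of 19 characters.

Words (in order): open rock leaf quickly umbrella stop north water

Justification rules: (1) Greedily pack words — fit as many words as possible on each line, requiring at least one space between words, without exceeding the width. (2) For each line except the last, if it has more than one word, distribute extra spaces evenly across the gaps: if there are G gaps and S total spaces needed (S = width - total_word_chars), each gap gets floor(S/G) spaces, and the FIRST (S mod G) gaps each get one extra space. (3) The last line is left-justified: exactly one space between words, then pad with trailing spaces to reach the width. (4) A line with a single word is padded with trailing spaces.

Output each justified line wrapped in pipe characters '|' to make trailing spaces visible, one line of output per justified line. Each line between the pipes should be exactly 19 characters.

Answer: |open    rock   leaf|
|quickly    umbrella|
|stop north water   |

Derivation:
Line 1: ['open', 'rock', 'leaf'] (min_width=14, slack=5)
Line 2: ['quickly', 'umbrella'] (min_width=16, slack=3)
Line 3: ['stop', 'north', 'water'] (min_width=16, slack=3)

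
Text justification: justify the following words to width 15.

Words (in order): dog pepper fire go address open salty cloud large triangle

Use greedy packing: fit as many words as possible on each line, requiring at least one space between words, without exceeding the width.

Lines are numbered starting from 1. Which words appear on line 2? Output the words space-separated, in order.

Line 1: ['dog', 'pepper', 'fire'] (min_width=15, slack=0)
Line 2: ['go', 'address', 'open'] (min_width=15, slack=0)
Line 3: ['salty', 'cloud'] (min_width=11, slack=4)
Line 4: ['large', 'triangle'] (min_width=14, slack=1)

Answer: go address open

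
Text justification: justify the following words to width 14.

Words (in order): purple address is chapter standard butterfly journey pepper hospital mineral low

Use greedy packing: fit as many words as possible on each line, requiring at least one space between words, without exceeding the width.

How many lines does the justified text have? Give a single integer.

Line 1: ['purple', 'address'] (min_width=14, slack=0)
Line 2: ['is', 'chapter'] (min_width=10, slack=4)
Line 3: ['standard'] (min_width=8, slack=6)
Line 4: ['butterfly'] (min_width=9, slack=5)
Line 5: ['journey', 'pepper'] (min_width=14, slack=0)
Line 6: ['hospital'] (min_width=8, slack=6)
Line 7: ['mineral', 'low'] (min_width=11, slack=3)
Total lines: 7

Answer: 7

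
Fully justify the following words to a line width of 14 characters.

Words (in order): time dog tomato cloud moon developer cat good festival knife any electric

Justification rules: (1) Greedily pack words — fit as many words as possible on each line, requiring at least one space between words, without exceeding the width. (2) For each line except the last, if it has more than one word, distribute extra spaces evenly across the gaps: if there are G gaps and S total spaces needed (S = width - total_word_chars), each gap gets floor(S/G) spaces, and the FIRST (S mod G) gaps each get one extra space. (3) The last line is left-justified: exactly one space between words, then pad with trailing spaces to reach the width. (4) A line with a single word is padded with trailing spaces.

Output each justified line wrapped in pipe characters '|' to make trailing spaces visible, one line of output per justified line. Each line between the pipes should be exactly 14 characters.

Line 1: ['time', 'dog'] (min_width=8, slack=6)
Line 2: ['tomato', 'cloud'] (min_width=12, slack=2)
Line 3: ['moon', 'developer'] (min_width=14, slack=0)
Line 4: ['cat', 'good'] (min_width=8, slack=6)
Line 5: ['festival', 'knife'] (min_width=14, slack=0)
Line 6: ['any', 'electric'] (min_width=12, slack=2)

Answer: |time       dog|
|tomato   cloud|
|moon developer|
|cat       good|
|festival knife|
|any electric  |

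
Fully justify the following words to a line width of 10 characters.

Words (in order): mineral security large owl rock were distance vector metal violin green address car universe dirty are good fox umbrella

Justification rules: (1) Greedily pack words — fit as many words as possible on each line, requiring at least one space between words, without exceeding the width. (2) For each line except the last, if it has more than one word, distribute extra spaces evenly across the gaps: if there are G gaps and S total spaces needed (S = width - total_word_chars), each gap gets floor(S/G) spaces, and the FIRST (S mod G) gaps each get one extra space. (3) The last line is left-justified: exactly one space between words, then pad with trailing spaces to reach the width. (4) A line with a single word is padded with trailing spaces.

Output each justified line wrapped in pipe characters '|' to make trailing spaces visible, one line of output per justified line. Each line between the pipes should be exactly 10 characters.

Line 1: ['mineral'] (min_width=7, slack=3)
Line 2: ['security'] (min_width=8, slack=2)
Line 3: ['large', 'owl'] (min_width=9, slack=1)
Line 4: ['rock', 'were'] (min_width=9, slack=1)
Line 5: ['distance'] (min_width=8, slack=2)
Line 6: ['vector'] (min_width=6, slack=4)
Line 7: ['metal'] (min_width=5, slack=5)
Line 8: ['violin'] (min_width=6, slack=4)
Line 9: ['green'] (min_width=5, slack=5)
Line 10: ['address'] (min_width=7, slack=3)
Line 11: ['car'] (min_width=3, slack=7)
Line 12: ['universe'] (min_width=8, slack=2)
Line 13: ['dirty', 'are'] (min_width=9, slack=1)
Line 14: ['good', 'fox'] (min_width=8, slack=2)
Line 15: ['umbrella'] (min_width=8, slack=2)

Answer: |mineral   |
|security  |
|large  owl|
|rock  were|
|distance  |
|vector    |
|metal     |
|violin    |
|green     |
|address   |
|car       |
|universe  |
|dirty  are|
|good   fox|
|umbrella  |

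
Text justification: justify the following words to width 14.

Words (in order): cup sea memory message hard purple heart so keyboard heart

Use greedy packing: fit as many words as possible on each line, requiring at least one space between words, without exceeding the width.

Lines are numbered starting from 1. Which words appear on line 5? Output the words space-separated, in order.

Answer: heart

Derivation:
Line 1: ['cup', 'sea', 'memory'] (min_width=14, slack=0)
Line 2: ['message', 'hard'] (min_width=12, slack=2)
Line 3: ['purple', 'heart'] (min_width=12, slack=2)
Line 4: ['so', 'keyboard'] (min_width=11, slack=3)
Line 5: ['heart'] (min_width=5, slack=9)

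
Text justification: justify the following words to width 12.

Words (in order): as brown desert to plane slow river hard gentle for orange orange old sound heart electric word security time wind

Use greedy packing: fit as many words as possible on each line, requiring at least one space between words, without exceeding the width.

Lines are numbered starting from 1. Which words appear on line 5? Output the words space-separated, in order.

Line 1: ['as', 'brown'] (min_width=8, slack=4)
Line 2: ['desert', 'to'] (min_width=9, slack=3)
Line 3: ['plane', 'slow'] (min_width=10, slack=2)
Line 4: ['river', 'hard'] (min_width=10, slack=2)
Line 5: ['gentle', 'for'] (min_width=10, slack=2)
Line 6: ['orange'] (min_width=6, slack=6)
Line 7: ['orange', 'old'] (min_width=10, slack=2)
Line 8: ['sound', 'heart'] (min_width=11, slack=1)
Line 9: ['electric'] (min_width=8, slack=4)
Line 10: ['word'] (min_width=4, slack=8)
Line 11: ['security'] (min_width=8, slack=4)
Line 12: ['time', 'wind'] (min_width=9, slack=3)

Answer: gentle for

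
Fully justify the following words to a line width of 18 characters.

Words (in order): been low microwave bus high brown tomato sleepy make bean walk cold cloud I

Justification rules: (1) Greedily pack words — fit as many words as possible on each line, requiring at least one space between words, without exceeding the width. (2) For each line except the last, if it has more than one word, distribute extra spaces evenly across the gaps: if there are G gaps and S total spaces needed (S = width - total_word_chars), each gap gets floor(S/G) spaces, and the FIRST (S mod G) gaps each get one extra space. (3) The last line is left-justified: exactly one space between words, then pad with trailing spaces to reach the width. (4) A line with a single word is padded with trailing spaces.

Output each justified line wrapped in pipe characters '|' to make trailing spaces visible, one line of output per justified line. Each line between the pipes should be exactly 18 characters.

Line 1: ['been', 'low', 'microwave'] (min_width=18, slack=0)
Line 2: ['bus', 'high', 'brown'] (min_width=14, slack=4)
Line 3: ['tomato', 'sleepy', 'make'] (min_width=18, slack=0)
Line 4: ['bean', 'walk', 'cold'] (min_width=14, slack=4)
Line 5: ['cloud', 'I'] (min_width=7, slack=11)

Answer: |been low microwave|
|bus   high   brown|
|tomato sleepy make|
|bean   walk   cold|
|cloud I           |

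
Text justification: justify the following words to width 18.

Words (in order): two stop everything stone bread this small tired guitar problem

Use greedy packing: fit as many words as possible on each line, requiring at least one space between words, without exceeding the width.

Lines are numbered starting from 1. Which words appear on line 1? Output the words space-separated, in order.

Line 1: ['two', 'stop'] (min_width=8, slack=10)
Line 2: ['everything', 'stone'] (min_width=16, slack=2)
Line 3: ['bread', 'this', 'small'] (min_width=16, slack=2)
Line 4: ['tired', 'guitar'] (min_width=12, slack=6)
Line 5: ['problem'] (min_width=7, slack=11)

Answer: two stop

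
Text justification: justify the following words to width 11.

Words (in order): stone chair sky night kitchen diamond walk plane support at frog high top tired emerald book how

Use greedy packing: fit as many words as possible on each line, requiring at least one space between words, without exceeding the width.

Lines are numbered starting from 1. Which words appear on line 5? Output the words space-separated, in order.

Line 1: ['stone', 'chair'] (min_width=11, slack=0)
Line 2: ['sky', 'night'] (min_width=9, slack=2)
Line 3: ['kitchen'] (min_width=7, slack=4)
Line 4: ['diamond'] (min_width=7, slack=4)
Line 5: ['walk', 'plane'] (min_width=10, slack=1)
Line 6: ['support', 'at'] (min_width=10, slack=1)
Line 7: ['frog', 'high'] (min_width=9, slack=2)
Line 8: ['top', 'tired'] (min_width=9, slack=2)
Line 9: ['emerald'] (min_width=7, slack=4)
Line 10: ['book', 'how'] (min_width=8, slack=3)

Answer: walk plane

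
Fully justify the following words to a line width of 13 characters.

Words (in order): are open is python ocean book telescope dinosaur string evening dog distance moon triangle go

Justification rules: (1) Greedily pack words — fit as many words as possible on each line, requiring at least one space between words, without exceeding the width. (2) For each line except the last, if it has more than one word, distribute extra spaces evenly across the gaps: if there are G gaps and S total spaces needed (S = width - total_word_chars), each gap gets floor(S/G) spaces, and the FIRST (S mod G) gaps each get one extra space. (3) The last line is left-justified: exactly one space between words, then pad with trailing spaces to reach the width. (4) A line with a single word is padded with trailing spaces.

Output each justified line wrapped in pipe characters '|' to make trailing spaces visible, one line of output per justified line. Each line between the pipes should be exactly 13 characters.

Line 1: ['are', 'open', 'is'] (min_width=11, slack=2)
Line 2: ['python', 'ocean'] (min_width=12, slack=1)
Line 3: ['book'] (min_width=4, slack=9)
Line 4: ['telescope'] (min_width=9, slack=4)
Line 5: ['dinosaur'] (min_width=8, slack=5)
Line 6: ['string'] (min_width=6, slack=7)
Line 7: ['evening', 'dog'] (min_width=11, slack=2)
Line 8: ['distance', 'moon'] (min_width=13, slack=0)
Line 9: ['triangle', 'go'] (min_width=11, slack=2)

Answer: |are  open  is|
|python  ocean|
|book         |
|telescope    |
|dinosaur     |
|string       |
|evening   dog|
|distance moon|
|triangle go  |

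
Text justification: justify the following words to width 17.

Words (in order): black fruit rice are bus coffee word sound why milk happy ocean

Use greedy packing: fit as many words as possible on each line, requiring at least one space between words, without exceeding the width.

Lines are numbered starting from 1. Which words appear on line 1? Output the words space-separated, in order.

Answer: black fruit rice

Derivation:
Line 1: ['black', 'fruit', 'rice'] (min_width=16, slack=1)
Line 2: ['are', 'bus', 'coffee'] (min_width=14, slack=3)
Line 3: ['word', 'sound', 'why'] (min_width=14, slack=3)
Line 4: ['milk', 'happy', 'ocean'] (min_width=16, slack=1)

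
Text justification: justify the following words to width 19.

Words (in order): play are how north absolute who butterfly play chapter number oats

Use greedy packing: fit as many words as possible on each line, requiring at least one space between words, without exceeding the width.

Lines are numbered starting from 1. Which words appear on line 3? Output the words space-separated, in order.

Line 1: ['play', 'are', 'how', 'north'] (min_width=18, slack=1)
Line 2: ['absolute', 'who'] (min_width=12, slack=7)
Line 3: ['butterfly', 'play'] (min_width=14, slack=5)
Line 4: ['chapter', 'number', 'oats'] (min_width=19, slack=0)

Answer: butterfly play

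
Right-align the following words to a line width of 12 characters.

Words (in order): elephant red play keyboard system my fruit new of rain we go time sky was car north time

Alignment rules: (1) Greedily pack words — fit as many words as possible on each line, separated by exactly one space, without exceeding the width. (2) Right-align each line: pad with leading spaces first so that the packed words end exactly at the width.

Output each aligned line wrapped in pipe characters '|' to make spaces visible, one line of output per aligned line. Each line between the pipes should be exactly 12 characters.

Answer: |elephant red|
|        play|
|    keyboard|
|   system my|
|fruit new of|
|  rain we go|
|time sky was|
|   car north|
|        time|

Derivation:
Line 1: ['elephant', 'red'] (min_width=12, slack=0)
Line 2: ['play'] (min_width=4, slack=8)
Line 3: ['keyboard'] (min_width=8, slack=4)
Line 4: ['system', 'my'] (min_width=9, slack=3)
Line 5: ['fruit', 'new', 'of'] (min_width=12, slack=0)
Line 6: ['rain', 'we', 'go'] (min_width=10, slack=2)
Line 7: ['time', 'sky', 'was'] (min_width=12, slack=0)
Line 8: ['car', 'north'] (min_width=9, slack=3)
Line 9: ['time'] (min_width=4, slack=8)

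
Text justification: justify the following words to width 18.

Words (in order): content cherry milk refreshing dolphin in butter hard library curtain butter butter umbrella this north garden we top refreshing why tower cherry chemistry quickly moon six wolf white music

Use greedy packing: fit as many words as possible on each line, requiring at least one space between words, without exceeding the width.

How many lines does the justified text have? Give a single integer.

Answer: 12

Derivation:
Line 1: ['content', 'cherry'] (min_width=14, slack=4)
Line 2: ['milk', 'refreshing'] (min_width=15, slack=3)
Line 3: ['dolphin', 'in', 'butter'] (min_width=17, slack=1)
Line 4: ['hard', 'library'] (min_width=12, slack=6)
Line 5: ['curtain', 'butter'] (min_width=14, slack=4)
Line 6: ['butter', 'umbrella'] (min_width=15, slack=3)
Line 7: ['this', 'north', 'garden'] (min_width=17, slack=1)
Line 8: ['we', 'top', 'refreshing'] (min_width=17, slack=1)
Line 9: ['why', 'tower', 'cherry'] (min_width=16, slack=2)
Line 10: ['chemistry', 'quickly'] (min_width=17, slack=1)
Line 11: ['moon', 'six', 'wolf'] (min_width=13, slack=5)
Line 12: ['white', 'music'] (min_width=11, slack=7)
Total lines: 12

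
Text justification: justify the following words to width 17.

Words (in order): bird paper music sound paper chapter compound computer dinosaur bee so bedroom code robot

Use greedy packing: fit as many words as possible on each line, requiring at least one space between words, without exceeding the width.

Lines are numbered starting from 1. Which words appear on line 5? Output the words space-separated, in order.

Line 1: ['bird', 'paper', 'music'] (min_width=16, slack=1)
Line 2: ['sound', 'paper'] (min_width=11, slack=6)
Line 3: ['chapter', 'compound'] (min_width=16, slack=1)
Line 4: ['computer', 'dinosaur'] (min_width=17, slack=0)
Line 5: ['bee', 'so', 'bedroom'] (min_width=14, slack=3)
Line 6: ['code', 'robot'] (min_width=10, slack=7)

Answer: bee so bedroom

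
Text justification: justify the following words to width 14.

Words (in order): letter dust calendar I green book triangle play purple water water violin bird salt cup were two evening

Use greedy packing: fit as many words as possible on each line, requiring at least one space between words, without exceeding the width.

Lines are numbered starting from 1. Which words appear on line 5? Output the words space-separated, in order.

Answer: purple water

Derivation:
Line 1: ['letter', 'dust'] (min_width=11, slack=3)
Line 2: ['calendar', 'I'] (min_width=10, slack=4)
Line 3: ['green', 'book'] (min_width=10, slack=4)
Line 4: ['triangle', 'play'] (min_width=13, slack=1)
Line 5: ['purple', 'water'] (min_width=12, slack=2)
Line 6: ['water', 'violin'] (min_width=12, slack=2)
Line 7: ['bird', 'salt', 'cup'] (min_width=13, slack=1)
Line 8: ['were', 'two'] (min_width=8, slack=6)
Line 9: ['evening'] (min_width=7, slack=7)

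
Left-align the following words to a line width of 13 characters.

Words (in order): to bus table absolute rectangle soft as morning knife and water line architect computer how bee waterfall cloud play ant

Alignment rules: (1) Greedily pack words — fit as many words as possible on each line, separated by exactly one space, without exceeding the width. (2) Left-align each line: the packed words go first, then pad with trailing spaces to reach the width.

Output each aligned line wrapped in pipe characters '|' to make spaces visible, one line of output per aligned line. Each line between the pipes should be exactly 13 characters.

Answer: |to bus table |
|absolute     |
|rectangle    |
|soft as      |
|morning knife|
|and water    |
|line         |
|architect    |
|computer how |
|bee waterfall|
|cloud play   |
|ant          |

Derivation:
Line 1: ['to', 'bus', 'table'] (min_width=12, slack=1)
Line 2: ['absolute'] (min_width=8, slack=5)
Line 3: ['rectangle'] (min_width=9, slack=4)
Line 4: ['soft', 'as'] (min_width=7, slack=6)
Line 5: ['morning', 'knife'] (min_width=13, slack=0)
Line 6: ['and', 'water'] (min_width=9, slack=4)
Line 7: ['line'] (min_width=4, slack=9)
Line 8: ['architect'] (min_width=9, slack=4)
Line 9: ['computer', 'how'] (min_width=12, slack=1)
Line 10: ['bee', 'waterfall'] (min_width=13, slack=0)
Line 11: ['cloud', 'play'] (min_width=10, slack=3)
Line 12: ['ant'] (min_width=3, slack=10)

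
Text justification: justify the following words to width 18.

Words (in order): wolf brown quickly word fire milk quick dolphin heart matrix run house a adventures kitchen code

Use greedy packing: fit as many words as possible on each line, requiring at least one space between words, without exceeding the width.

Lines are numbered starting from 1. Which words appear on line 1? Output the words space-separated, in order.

Answer: wolf brown quickly

Derivation:
Line 1: ['wolf', 'brown', 'quickly'] (min_width=18, slack=0)
Line 2: ['word', 'fire', 'milk'] (min_width=14, slack=4)
Line 3: ['quick', 'dolphin'] (min_width=13, slack=5)
Line 4: ['heart', 'matrix', 'run'] (min_width=16, slack=2)
Line 5: ['house', 'a', 'adventures'] (min_width=18, slack=0)
Line 6: ['kitchen', 'code'] (min_width=12, slack=6)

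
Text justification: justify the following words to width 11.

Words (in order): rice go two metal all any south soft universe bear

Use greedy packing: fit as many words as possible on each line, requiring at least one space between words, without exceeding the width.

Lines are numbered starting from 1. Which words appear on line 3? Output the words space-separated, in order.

Line 1: ['rice', 'go', 'two'] (min_width=11, slack=0)
Line 2: ['metal', 'all'] (min_width=9, slack=2)
Line 3: ['any', 'south'] (min_width=9, slack=2)
Line 4: ['soft'] (min_width=4, slack=7)
Line 5: ['universe'] (min_width=8, slack=3)
Line 6: ['bear'] (min_width=4, slack=7)

Answer: any south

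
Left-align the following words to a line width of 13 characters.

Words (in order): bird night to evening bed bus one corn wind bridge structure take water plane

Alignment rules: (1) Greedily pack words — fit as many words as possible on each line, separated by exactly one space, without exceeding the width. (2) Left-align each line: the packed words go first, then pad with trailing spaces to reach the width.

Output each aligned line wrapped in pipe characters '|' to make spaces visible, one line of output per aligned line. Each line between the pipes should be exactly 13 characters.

Line 1: ['bird', 'night', 'to'] (min_width=13, slack=0)
Line 2: ['evening', 'bed'] (min_width=11, slack=2)
Line 3: ['bus', 'one', 'corn'] (min_width=12, slack=1)
Line 4: ['wind', 'bridge'] (min_width=11, slack=2)
Line 5: ['structure'] (min_width=9, slack=4)
Line 6: ['take', 'water'] (min_width=10, slack=3)
Line 7: ['plane'] (min_width=5, slack=8)

Answer: |bird night to|
|evening bed  |
|bus one corn |
|wind bridge  |
|structure    |
|take water   |
|plane        |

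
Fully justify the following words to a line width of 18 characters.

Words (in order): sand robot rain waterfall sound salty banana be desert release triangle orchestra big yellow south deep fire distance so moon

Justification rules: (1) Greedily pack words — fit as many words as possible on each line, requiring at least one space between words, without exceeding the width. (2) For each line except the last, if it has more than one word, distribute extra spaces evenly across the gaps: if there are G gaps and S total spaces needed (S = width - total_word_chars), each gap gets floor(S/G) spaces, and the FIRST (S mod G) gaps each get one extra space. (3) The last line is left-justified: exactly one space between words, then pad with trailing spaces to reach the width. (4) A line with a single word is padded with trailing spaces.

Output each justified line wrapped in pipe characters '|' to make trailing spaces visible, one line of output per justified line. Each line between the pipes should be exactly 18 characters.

Line 1: ['sand', 'robot', 'rain'] (min_width=15, slack=3)
Line 2: ['waterfall', 'sound'] (min_width=15, slack=3)
Line 3: ['salty', 'banana', 'be'] (min_width=15, slack=3)
Line 4: ['desert', 'release'] (min_width=14, slack=4)
Line 5: ['triangle', 'orchestra'] (min_width=18, slack=0)
Line 6: ['big', 'yellow', 'south'] (min_width=16, slack=2)
Line 7: ['deep', 'fire', 'distance'] (min_width=18, slack=0)
Line 8: ['so', 'moon'] (min_width=7, slack=11)

Answer: |sand   robot  rain|
|waterfall    sound|
|salty   banana  be|
|desert     release|
|triangle orchestra|
|big  yellow  south|
|deep fire distance|
|so moon           |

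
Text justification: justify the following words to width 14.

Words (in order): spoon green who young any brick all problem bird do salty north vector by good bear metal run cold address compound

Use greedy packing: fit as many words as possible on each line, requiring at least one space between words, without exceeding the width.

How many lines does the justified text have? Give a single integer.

Answer: 9

Derivation:
Line 1: ['spoon', 'green'] (min_width=11, slack=3)
Line 2: ['who', 'young', 'any'] (min_width=13, slack=1)
Line 3: ['brick', 'all'] (min_width=9, slack=5)
Line 4: ['problem', 'bird'] (min_width=12, slack=2)
Line 5: ['do', 'salty', 'north'] (min_width=14, slack=0)
Line 6: ['vector', 'by', 'good'] (min_width=14, slack=0)
Line 7: ['bear', 'metal', 'run'] (min_width=14, slack=0)
Line 8: ['cold', 'address'] (min_width=12, slack=2)
Line 9: ['compound'] (min_width=8, slack=6)
Total lines: 9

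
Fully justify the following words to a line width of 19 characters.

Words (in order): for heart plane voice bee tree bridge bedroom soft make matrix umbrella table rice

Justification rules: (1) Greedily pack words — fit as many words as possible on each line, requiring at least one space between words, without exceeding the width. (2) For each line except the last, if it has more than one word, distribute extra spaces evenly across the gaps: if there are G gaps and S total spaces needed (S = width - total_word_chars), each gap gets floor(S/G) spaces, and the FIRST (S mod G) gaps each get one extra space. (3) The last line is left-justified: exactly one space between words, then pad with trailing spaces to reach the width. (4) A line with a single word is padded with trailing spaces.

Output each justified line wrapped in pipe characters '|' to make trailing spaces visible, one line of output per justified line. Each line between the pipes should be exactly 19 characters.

Answer: |for   heart   plane|
|voice    bee   tree|
|bridge bedroom soft|
|make         matrix|
|umbrella table rice|

Derivation:
Line 1: ['for', 'heart', 'plane'] (min_width=15, slack=4)
Line 2: ['voice', 'bee', 'tree'] (min_width=14, slack=5)
Line 3: ['bridge', 'bedroom', 'soft'] (min_width=19, slack=0)
Line 4: ['make', 'matrix'] (min_width=11, slack=8)
Line 5: ['umbrella', 'table', 'rice'] (min_width=19, slack=0)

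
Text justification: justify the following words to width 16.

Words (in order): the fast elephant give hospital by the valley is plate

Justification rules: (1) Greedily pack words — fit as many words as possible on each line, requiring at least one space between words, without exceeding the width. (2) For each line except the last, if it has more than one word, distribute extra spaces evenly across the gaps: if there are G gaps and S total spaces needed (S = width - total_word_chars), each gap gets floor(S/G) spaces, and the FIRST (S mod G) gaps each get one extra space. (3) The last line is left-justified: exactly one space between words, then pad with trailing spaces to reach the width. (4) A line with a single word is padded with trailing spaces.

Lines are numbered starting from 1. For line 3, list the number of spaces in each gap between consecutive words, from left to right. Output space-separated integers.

Answer: 2 1

Derivation:
Line 1: ['the', 'fast'] (min_width=8, slack=8)
Line 2: ['elephant', 'give'] (min_width=13, slack=3)
Line 3: ['hospital', 'by', 'the'] (min_width=15, slack=1)
Line 4: ['valley', 'is', 'plate'] (min_width=15, slack=1)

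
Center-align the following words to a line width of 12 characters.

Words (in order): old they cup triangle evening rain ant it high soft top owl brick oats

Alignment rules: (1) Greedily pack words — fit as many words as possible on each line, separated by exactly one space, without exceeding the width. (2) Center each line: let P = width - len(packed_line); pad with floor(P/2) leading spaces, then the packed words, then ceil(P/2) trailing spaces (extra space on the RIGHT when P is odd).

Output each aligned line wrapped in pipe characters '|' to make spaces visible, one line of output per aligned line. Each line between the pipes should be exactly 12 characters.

Line 1: ['old', 'they', 'cup'] (min_width=12, slack=0)
Line 2: ['triangle'] (min_width=8, slack=4)
Line 3: ['evening', 'rain'] (min_width=12, slack=0)
Line 4: ['ant', 'it', 'high'] (min_width=11, slack=1)
Line 5: ['soft', 'top', 'owl'] (min_width=12, slack=0)
Line 6: ['brick', 'oats'] (min_width=10, slack=2)

Answer: |old they cup|
|  triangle  |
|evening rain|
|ant it high |
|soft top owl|
| brick oats |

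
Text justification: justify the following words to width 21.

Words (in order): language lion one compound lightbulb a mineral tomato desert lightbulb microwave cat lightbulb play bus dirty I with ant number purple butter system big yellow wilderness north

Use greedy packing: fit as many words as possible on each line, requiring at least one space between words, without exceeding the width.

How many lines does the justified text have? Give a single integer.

Answer: 9

Derivation:
Line 1: ['language', 'lion', 'one'] (min_width=17, slack=4)
Line 2: ['compound', 'lightbulb', 'a'] (min_width=20, slack=1)
Line 3: ['mineral', 'tomato', 'desert'] (min_width=21, slack=0)
Line 4: ['lightbulb', 'microwave'] (min_width=19, slack=2)
Line 5: ['cat', 'lightbulb', 'play'] (min_width=18, slack=3)
Line 6: ['bus', 'dirty', 'I', 'with', 'ant'] (min_width=20, slack=1)
Line 7: ['number', 'purple', 'butter'] (min_width=20, slack=1)
Line 8: ['system', 'big', 'yellow'] (min_width=17, slack=4)
Line 9: ['wilderness', 'north'] (min_width=16, slack=5)
Total lines: 9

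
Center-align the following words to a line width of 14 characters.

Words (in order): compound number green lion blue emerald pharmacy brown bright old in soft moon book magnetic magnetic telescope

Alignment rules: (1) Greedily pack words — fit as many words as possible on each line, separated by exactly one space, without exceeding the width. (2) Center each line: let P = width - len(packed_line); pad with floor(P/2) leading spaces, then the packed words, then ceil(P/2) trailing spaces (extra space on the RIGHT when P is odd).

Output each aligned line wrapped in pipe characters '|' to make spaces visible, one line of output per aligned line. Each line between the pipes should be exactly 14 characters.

Line 1: ['compound'] (min_width=8, slack=6)
Line 2: ['number', 'green'] (min_width=12, slack=2)
Line 3: ['lion', 'blue'] (min_width=9, slack=5)
Line 4: ['emerald'] (min_width=7, slack=7)
Line 5: ['pharmacy', 'brown'] (min_width=14, slack=0)
Line 6: ['bright', 'old', 'in'] (min_width=13, slack=1)
Line 7: ['soft', 'moon', 'book'] (min_width=14, slack=0)
Line 8: ['magnetic'] (min_width=8, slack=6)
Line 9: ['magnetic'] (min_width=8, slack=6)
Line 10: ['telescope'] (min_width=9, slack=5)

Answer: |   compound   |
| number green |
|  lion blue   |
|   emerald    |
|pharmacy brown|
|bright old in |
|soft moon book|
|   magnetic   |
|   magnetic   |
|  telescope   |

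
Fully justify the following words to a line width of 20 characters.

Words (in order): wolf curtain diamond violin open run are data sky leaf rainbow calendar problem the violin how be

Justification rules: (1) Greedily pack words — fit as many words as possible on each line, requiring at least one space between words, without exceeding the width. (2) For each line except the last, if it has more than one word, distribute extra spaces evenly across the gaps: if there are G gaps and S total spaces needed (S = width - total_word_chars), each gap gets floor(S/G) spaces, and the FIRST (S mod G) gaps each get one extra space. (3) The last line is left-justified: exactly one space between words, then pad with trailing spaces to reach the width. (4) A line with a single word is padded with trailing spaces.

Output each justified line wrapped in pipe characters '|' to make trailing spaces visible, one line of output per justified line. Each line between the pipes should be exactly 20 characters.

Answer: |wolf curtain diamond|
|violin  open run are|
|data     sky    leaf|
|rainbow     calendar|
|problem  the  violin|
|how be              |

Derivation:
Line 1: ['wolf', 'curtain', 'diamond'] (min_width=20, slack=0)
Line 2: ['violin', 'open', 'run', 'are'] (min_width=19, slack=1)
Line 3: ['data', 'sky', 'leaf'] (min_width=13, slack=7)
Line 4: ['rainbow', 'calendar'] (min_width=16, slack=4)
Line 5: ['problem', 'the', 'violin'] (min_width=18, slack=2)
Line 6: ['how', 'be'] (min_width=6, slack=14)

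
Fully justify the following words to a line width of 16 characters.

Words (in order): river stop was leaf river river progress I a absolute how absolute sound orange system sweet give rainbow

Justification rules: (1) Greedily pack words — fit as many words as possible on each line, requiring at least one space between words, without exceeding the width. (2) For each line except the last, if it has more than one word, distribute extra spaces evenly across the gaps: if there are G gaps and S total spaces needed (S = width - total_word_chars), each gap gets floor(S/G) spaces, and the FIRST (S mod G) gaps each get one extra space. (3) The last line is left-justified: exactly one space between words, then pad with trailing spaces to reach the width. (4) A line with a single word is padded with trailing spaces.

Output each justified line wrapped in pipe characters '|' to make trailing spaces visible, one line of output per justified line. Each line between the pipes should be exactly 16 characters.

Line 1: ['river', 'stop', 'was'] (min_width=14, slack=2)
Line 2: ['leaf', 'river', 'river'] (min_width=16, slack=0)
Line 3: ['progress', 'I', 'a'] (min_width=12, slack=4)
Line 4: ['absolute', 'how'] (min_width=12, slack=4)
Line 5: ['absolute', 'sound'] (min_width=14, slack=2)
Line 6: ['orange', 'system'] (min_width=13, slack=3)
Line 7: ['sweet', 'give'] (min_width=10, slack=6)
Line 8: ['rainbow'] (min_width=7, slack=9)

Answer: |river  stop  was|
|leaf river river|
|progress   I   a|
|absolute     how|
|absolute   sound|
|orange    system|
|sweet       give|
|rainbow         |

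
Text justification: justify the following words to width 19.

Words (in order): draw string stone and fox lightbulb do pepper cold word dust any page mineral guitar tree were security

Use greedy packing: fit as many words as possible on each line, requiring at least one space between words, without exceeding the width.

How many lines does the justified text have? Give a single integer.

Line 1: ['draw', 'string', 'stone'] (min_width=17, slack=2)
Line 2: ['and', 'fox', 'lightbulb'] (min_width=17, slack=2)
Line 3: ['do', 'pepper', 'cold', 'word'] (min_width=19, slack=0)
Line 4: ['dust', 'any', 'page'] (min_width=13, slack=6)
Line 5: ['mineral', 'guitar', 'tree'] (min_width=19, slack=0)
Line 6: ['were', 'security'] (min_width=13, slack=6)
Total lines: 6

Answer: 6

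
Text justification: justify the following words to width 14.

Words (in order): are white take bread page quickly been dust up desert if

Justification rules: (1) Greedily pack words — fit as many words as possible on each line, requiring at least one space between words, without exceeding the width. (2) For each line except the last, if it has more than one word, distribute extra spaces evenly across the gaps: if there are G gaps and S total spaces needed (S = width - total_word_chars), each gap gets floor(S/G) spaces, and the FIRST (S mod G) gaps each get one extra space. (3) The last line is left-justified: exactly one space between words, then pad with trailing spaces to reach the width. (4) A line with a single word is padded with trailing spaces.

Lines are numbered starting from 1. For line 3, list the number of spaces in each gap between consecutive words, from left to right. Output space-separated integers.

Answer: 3

Derivation:
Line 1: ['are', 'white', 'take'] (min_width=14, slack=0)
Line 2: ['bread', 'page'] (min_width=10, slack=4)
Line 3: ['quickly', 'been'] (min_width=12, slack=2)
Line 4: ['dust', 'up', 'desert'] (min_width=14, slack=0)
Line 5: ['if'] (min_width=2, slack=12)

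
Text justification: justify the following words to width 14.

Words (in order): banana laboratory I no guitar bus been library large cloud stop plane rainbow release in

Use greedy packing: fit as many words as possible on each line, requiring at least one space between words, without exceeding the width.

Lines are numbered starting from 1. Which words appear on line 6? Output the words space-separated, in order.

Line 1: ['banana'] (min_width=6, slack=8)
Line 2: ['laboratory', 'I'] (min_width=12, slack=2)
Line 3: ['no', 'guitar', 'bus'] (min_width=13, slack=1)
Line 4: ['been', 'library'] (min_width=12, slack=2)
Line 5: ['large', 'cloud'] (min_width=11, slack=3)
Line 6: ['stop', 'plane'] (min_width=10, slack=4)
Line 7: ['rainbow'] (min_width=7, slack=7)
Line 8: ['release', 'in'] (min_width=10, slack=4)

Answer: stop plane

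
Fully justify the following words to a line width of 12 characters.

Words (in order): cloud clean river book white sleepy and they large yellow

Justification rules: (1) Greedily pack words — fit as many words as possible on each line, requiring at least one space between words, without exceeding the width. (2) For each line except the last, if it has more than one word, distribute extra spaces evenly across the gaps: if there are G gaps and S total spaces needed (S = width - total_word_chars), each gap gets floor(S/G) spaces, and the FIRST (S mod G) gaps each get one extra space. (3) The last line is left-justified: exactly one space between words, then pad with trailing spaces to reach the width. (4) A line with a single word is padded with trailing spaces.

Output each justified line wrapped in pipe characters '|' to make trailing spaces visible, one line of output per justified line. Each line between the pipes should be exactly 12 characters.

Line 1: ['cloud', 'clean'] (min_width=11, slack=1)
Line 2: ['river', 'book'] (min_width=10, slack=2)
Line 3: ['white', 'sleepy'] (min_width=12, slack=0)
Line 4: ['and', 'they'] (min_width=8, slack=4)
Line 5: ['large', 'yellow'] (min_width=12, slack=0)

Answer: |cloud  clean|
|river   book|
|white sleepy|
|and     they|
|large yellow|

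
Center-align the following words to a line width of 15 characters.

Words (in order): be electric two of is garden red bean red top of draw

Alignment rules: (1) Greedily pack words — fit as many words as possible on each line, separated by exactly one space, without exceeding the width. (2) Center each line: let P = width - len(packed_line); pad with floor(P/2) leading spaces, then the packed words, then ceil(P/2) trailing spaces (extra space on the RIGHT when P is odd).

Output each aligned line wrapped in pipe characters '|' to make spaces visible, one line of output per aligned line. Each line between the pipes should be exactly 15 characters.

Answer: |be electric two|
| of is garden  |
| red bean red  |
|  top of draw  |

Derivation:
Line 1: ['be', 'electric', 'two'] (min_width=15, slack=0)
Line 2: ['of', 'is', 'garden'] (min_width=12, slack=3)
Line 3: ['red', 'bean', 'red'] (min_width=12, slack=3)
Line 4: ['top', 'of', 'draw'] (min_width=11, slack=4)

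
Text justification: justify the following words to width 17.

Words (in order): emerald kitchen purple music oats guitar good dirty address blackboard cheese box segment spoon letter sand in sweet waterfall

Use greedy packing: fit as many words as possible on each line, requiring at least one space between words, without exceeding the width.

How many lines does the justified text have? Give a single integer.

Answer: 8

Derivation:
Line 1: ['emerald', 'kitchen'] (min_width=15, slack=2)
Line 2: ['purple', 'music', 'oats'] (min_width=17, slack=0)
Line 3: ['guitar', 'good', 'dirty'] (min_width=17, slack=0)
Line 4: ['address'] (min_width=7, slack=10)
Line 5: ['blackboard', 'cheese'] (min_width=17, slack=0)
Line 6: ['box', 'segment', 'spoon'] (min_width=17, slack=0)
Line 7: ['letter', 'sand', 'in'] (min_width=14, slack=3)
Line 8: ['sweet', 'waterfall'] (min_width=15, slack=2)
Total lines: 8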